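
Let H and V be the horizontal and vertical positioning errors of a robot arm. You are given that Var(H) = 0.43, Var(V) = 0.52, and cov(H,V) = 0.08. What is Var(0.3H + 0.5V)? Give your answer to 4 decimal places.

Var(0.3H + 0.5V) = (0.3)²·Var(H) + (0.5)²·Var(V) + 2·(0.3)·(0.5)·cov(H,V)
= 0.09·0.43 + 0.25·0.52 + 0.3·0.08 = 0.1927

0.1927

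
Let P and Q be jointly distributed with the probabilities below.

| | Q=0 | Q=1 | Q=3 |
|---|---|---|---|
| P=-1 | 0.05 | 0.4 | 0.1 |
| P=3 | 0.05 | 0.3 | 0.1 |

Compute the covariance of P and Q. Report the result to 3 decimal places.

E[P] = 0.8,  E[Q] = 1.3
E[PQ] = 1.1
cov(P,Q) = E[PQ] − E[P]E[Q] = 1.1 − (0.8)(1.3) = 0.06

0.060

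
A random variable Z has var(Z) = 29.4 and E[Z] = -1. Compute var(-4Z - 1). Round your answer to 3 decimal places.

var(-4Z - 1) = (-4)²·var(Z) = 16·29.4 = 470.4

470.400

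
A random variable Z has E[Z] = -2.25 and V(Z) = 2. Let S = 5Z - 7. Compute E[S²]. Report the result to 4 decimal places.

383.0625

E[5Z - 7] = 5·-2.25 − 7 = -18.25
V(5Z - 7) = (5)²·2 = 50
E[S²] = V(S) + (E[S])² = 50 + (-18.25)² = 383.0625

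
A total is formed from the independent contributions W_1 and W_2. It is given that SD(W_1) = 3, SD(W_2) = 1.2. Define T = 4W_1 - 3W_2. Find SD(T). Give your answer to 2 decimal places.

V(W_1) = 9, V(W_2) = 1.44
By independence, V(T) = (4)²V(W_1) + (-3)²V(W_2)
= (4)²·9 + (-3)²·1.44 = 156.96
SD(T) = √156.96 ≈ 12.53

12.53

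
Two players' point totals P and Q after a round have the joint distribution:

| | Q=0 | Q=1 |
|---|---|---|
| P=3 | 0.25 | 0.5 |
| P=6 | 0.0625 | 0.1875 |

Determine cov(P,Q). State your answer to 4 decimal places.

E[P] = 3.75,  E[Q] = 0.6875
E[PQ] = 2.625
cov(P,Q) = E[PQ] − E[P]E[Q] = 2.625 − (3.75)(0.6875) = 0.046875

0.0469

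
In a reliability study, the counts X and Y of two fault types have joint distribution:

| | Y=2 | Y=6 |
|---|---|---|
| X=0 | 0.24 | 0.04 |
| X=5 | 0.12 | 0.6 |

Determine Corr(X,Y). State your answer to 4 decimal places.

0.6459

E[X] = 3.6,  E[Y] = 4.56
E[XY] = 19.2
cov(X,Y) = E[XY] − E[X]E[Y] = 19.2 − (3.6)(4.56) = 2.784
Var(X) = 5.04,  Var(Y) = 3.6864
ρ = 2.784 / √(5.04·3.6864) ≈ 0.6459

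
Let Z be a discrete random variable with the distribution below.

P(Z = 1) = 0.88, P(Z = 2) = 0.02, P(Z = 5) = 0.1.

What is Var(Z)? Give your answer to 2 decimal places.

E[Z] = (1)(0.88) + (2)(0.02) + (5)(0.1) = 1.42
E[Z²] = (1)²(0.88) + (2)²(0.02) + (5)²(0.1) = 3.46
Var(Z) = E[Z²] − (E[Z])² = 3.46 − (1.42)² = 1.4436

1.44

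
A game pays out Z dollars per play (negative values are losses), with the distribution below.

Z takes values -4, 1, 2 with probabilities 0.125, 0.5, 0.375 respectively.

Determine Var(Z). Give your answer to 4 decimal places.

3.4375

E[Z] = (-4)(0.125) + (1)(0.5) + (2)(0.375) = 0.75
E[Z²] = (-4)²(0.125) + (1)²(0.5) + (2)²(0.375) = 4
Var(Z) = E[Z²] − (E[Z])² = 4 − (0.75)² = 3.4375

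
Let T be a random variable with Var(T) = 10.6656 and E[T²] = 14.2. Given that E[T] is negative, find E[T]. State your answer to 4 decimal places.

(E[T])² = E[T²] − Var(T) = 14.2 − 10.6656 = 3.5344
E[T] = −√3.5344 = -1.88

-1.8800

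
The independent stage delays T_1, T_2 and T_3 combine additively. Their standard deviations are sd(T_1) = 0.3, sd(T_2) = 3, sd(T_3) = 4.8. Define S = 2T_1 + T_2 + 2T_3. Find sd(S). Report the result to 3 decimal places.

10.076

Var(T_1) = 0.09, Var(T_2) = 9, Var(T_3) = 23.04
By independence, Var(S) = (2)²Var(T_1) + (1)²Var(T_2) + (2)²Var(T_3)
= (2)²·0.09 + (1)²·9 + (2)²·23.04 = 101.52
sd(S) = √101.52 ≈ 10.076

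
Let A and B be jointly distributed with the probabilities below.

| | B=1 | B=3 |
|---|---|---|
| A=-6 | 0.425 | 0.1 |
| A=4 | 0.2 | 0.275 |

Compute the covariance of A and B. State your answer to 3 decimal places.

1.938

E[A] = -1.25,  E[B] = 1.75
E[AB] = -0.25
Cov(A,B) = E[AB] − E[A]E[B] = -0.25 − (-1.25)(1.75) = 1.9375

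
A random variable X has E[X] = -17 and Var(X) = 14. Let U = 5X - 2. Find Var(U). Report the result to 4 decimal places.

350.0000

Var(5X - 2) = (5)²·Var(X) = 25·14 = 350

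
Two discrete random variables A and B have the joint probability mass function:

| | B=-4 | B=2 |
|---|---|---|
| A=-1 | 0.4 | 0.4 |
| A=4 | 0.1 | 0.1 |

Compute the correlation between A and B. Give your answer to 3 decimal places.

E[A] = 0,  E[B] = -1
E[AB] = 0
cov(A,B) = E[AB] − E[A]E[B] = 0 − (0)(-1) = 0
Var(A) = 4,  Var(B) = 9
ρ = 0 / √(4·9) ≈ 0.000

0.000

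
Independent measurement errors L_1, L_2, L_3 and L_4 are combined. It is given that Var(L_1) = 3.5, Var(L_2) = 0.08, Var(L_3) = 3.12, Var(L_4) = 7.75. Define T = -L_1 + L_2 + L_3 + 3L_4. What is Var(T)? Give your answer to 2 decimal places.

By independence, Var(T) = (-1)²Var(L_1) + (1)²Var(L_2) + (1)²Var(L_3) + (3)²Var(L_4)
= (-1)²·3.5 + (1)²·0.08 + (1)²·3.12 + (3)²·7.75 = 76.45

76.45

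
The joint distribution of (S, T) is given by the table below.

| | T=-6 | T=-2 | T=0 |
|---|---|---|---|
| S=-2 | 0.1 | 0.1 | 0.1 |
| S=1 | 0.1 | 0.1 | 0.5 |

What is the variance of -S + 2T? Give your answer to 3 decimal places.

E[S] = 0.1,  E[T] = -1.6,  E[ST] = 0.8
var(S) = 1.9 − (0.1)² = 1.89;  var(T) = 8 − (-1.6)² = 5.44
cov(S,T) = 0.8 − (0.1)(-1.6) = 0.96
var(-S + 2T) = (-1)²·1.89 + (2)²·5.44 + 2·(-1)·(2)·0.96 = 19.81

19.810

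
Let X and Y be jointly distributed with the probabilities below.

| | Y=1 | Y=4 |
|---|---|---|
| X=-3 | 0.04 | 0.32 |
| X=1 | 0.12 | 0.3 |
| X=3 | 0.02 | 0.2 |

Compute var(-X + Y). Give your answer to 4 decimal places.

E[X] = 0,  E[Y] = 3.46,  E[XY] = -0.18
var(X) = 5.64 − (0)² = 5.64;  var(Y) = 13.3 − (3.46)² = 1.3284
Cov(X,Y) = -0.18 − (0)(3.46) = -0.18
var(-X + Y) = (-1)²·5.64 + (1)²·1.3284 + 2·(-1)·(1)·-0.18 = 7.3284

7.3284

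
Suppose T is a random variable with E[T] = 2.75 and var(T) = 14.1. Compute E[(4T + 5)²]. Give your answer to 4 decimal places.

E[4T + 5] = 4·2.75 + 5 = 16
var(4T + 5) = (4)²·14.1 = 225.6
E[(4T + 5)²] = var((4T + 5)) + (E[(4T + 5)])² = 225.6 + (16)² = 481.6

481.6000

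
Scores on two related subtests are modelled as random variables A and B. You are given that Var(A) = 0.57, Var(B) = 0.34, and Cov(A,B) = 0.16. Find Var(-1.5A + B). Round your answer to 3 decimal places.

1.143

Var(-1.5A + B) = (-1.5)²·Var(A) + (1)²·Var(B) + 2·(-1.5)·(1)·Cov(A,B)
= 2.25·0.57 + 1·0.34 + -3·0.16 = 1.1425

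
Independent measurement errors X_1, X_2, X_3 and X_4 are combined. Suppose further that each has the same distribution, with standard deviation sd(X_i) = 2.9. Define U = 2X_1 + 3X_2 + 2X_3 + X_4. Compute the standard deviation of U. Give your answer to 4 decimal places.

12.3037

V(X_i) = (2.9)² = 8.41
By independence, V(U) = (2)²V(X_1) + (3)²V(X_2) + (2)²V(X_3) + (1)²V(X_4)
= (2)²·8.41 + (3)²·8.41 + (2)²·8.41 + (1)²·8.41 = 151.38
sd(U) = √151.38 ≈ 12.3037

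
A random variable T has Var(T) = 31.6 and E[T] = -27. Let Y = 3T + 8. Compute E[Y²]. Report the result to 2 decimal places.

E[3T + 8] = 3·-27 + 8 = -73
Var(3T + 8) = (3)²·31.6 = 284.4
E[Y²] = Var(Y) + (E[Y])² = 284.4 + (-73)² = 5613.4

5613.40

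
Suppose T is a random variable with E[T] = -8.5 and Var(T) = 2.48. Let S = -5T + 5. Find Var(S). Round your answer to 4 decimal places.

62.0000

Var(-5T + 5) = (-5)²·Var(T) = 25·2.48 = 62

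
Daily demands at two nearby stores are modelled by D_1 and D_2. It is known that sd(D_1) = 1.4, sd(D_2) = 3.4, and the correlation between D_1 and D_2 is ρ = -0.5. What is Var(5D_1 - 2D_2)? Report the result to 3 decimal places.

Var(D_1) = (1.4)² = 1.96;  Var(D_2) = (3.4)² = 11.56
Cov(D_1,D_2) = ρ·sd(D_1)·sd(D_2) = -0.5·1.4·3.4 = -2.38
Var(5D_1 - 2D_2) = (5)²·Var(D_1) + (-2)²·Var(D_2) + 2·(5)·(-2)·Cov(D_1,D_2)
= 25·1.96 + 4·11.56 + -20·-2.38 = 142.84

142.840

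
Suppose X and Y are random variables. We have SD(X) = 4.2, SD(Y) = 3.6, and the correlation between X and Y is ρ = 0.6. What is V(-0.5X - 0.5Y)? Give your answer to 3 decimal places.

12.186

V(X) = (4.2)² = 17.64;  V(Y) = (3.6)² = 12.96
cov(X,Y) = ρ·SD(X)·SD(Y) = 0.6·4.2·3.6 = 9.072
V(-0.5X - 0.5Y) = (-0.5)²·V(X) + (-0.5)²·V(Y) + 2·(-0.5)·(-0.5)·cov(X,Y)
= 0.25·17.64 + 0.25·12.96 + 0.5·9.072 = 12.186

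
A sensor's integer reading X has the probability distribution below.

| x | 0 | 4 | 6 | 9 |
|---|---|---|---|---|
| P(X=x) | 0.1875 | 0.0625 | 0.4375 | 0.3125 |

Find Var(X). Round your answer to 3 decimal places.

E[X] = (0)(0.1875) + (4)(0.0625) + (6)(0.4375) + (9)(0.3125) = 5.6875
E[X²] = (0)²(0.1875) + (4)²(0.0625) + (6)²(0.4375) + (9)²(0.3125) = 42.0625
Var(X) = E[X²] − (E[X])² = 42.0625 − (5.6875)² = 9.71484375

9.715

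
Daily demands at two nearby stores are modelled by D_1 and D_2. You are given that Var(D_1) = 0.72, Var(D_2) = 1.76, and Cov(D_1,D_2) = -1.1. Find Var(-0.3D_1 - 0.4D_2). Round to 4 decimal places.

0.0824

Var(-0.3D_1 - 0.4D_2) = (-0.3)²·Var(D_1) + (-0.4)²·Var(D_2) + 2·(-0.3)·(-0.4)·Cov(D_1,D_2)
= 0.09·0.72 + 0.16·1.76 + 0.24·-1.1 = 0.0824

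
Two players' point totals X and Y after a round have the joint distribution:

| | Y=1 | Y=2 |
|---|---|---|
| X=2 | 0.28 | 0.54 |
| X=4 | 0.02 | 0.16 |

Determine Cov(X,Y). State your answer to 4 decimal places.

E[X] = 2.36,  E[Y] = 1.7
E[XY] = 4.08
Cov(X,Y) = E[XY] − E[X]E[Y] = 4.08 − (2.36)(1.7) = 0.068

0.0680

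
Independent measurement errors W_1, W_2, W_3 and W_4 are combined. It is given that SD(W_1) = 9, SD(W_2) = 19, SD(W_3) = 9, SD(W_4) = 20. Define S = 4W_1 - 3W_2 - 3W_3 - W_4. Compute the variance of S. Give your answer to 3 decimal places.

5674.000

Var(W_1) = 81, Var(W_2) = 361, Var(W_3) = 81, Var(W_4) = 400
By independence, Var(S) = (4)²Var(W_1) + (-3)²Var(W_2) + (-3)²Var(W_3) + (-1)²Var(W_4)
= (4)²·81 + (-3)²·361 + (-3)²·81 + (-1)²·400 = 5674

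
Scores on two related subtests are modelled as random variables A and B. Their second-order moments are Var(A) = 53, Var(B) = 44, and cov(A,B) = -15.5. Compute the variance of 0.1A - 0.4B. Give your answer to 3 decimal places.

Var(0.1A - 0.4B) = (0.1)²·Var(A) + (-0.4)²·Var(B) + 2·(0.1)·(-0.4)·cov(A,B)
= 0.01·53 + 0.16·44 + -0.08·-15.5 = 8.81

8.810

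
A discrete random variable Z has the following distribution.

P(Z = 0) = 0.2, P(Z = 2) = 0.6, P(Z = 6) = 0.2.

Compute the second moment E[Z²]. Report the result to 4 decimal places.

E[Z²] = (0)²(0.2) + (2)²(0.6) + (6)²(0.2) = 9.6

9.6000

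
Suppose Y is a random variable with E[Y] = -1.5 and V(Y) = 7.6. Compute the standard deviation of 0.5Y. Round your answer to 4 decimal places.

1.3784

V(0.5Y) = (0.5)²·7.6 = 1.9
SD(0.5Y) = √1.9 ≈ 1.3784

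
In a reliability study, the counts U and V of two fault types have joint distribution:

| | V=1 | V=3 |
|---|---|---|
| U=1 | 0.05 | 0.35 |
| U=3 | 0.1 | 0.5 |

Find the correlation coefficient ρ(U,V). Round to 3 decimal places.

-0.057

E[U] = 2.2,  E[V] = 2.7
E[UV] = 5.9
Cov(U,V) = E[UV] − E[U]E[V] = 5.9 − (2.2)(2.7) = -0.04
Var(U) = 0.96,  Var(V) = 0.51
ρ = -0.04 / √(0.96·0.51) ≈ -0.057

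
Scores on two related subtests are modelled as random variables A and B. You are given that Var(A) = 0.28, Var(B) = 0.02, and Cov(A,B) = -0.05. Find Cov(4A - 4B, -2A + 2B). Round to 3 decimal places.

Cov(4A - 4B, -2A + 2B) = (4)(-2)Var(A) + (-4)(2)Var(B) + [(4)(2) + (-4)(-2)]Cov(A,B)
= -8·0.28 + -8·0.02 + 16·-0.05 = -3.2

-3.200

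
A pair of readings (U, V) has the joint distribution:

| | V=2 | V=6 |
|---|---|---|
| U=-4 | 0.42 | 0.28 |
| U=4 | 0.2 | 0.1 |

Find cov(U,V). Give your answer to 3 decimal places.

E[U] = -1.6,  E[V] = 3.52
E[UV] = -6.08
cov(U,V) = E[UV] − E[U]E[V] = -6.08 − (-1.6)(3.52) = -0.448

-0.448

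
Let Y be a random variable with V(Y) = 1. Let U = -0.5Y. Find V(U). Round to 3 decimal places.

V(-0.5Y) = (-0.5)²·V(Y) = 0.25·1 = 0.25

0.250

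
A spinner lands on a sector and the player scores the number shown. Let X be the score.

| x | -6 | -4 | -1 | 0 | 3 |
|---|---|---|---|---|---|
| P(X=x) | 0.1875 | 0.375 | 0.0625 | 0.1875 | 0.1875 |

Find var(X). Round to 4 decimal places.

9.9844

E[X] = (-6)(0.1875) + (-4)(0.375) + (-1)(0.0625) + (0)(0.1875) + (3)(0.1875) = -2.125
E[X²] = (-6)²(0.1875) + (-4)²(0.375) + (-1)²(0.0625) + (0)²(0.1875) + (3)²(0.1875) = 14.5
var(X) = E[X²] − (E[X])² = 14.5 − (-2.125)² = 9.984375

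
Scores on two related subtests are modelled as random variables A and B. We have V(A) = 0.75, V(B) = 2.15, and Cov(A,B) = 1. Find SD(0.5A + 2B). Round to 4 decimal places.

3.2844

V(0.5A + 2B) = (0.5)²·V(A) + (2)²·V(B) + 2·(0.5)·(2)·Cov(A,B)
= 0.25·0.75 + 4·2.15 + 2·1 = 10.7875
SD(0.5A + 2B) = √10.7875 ≈ 3.2844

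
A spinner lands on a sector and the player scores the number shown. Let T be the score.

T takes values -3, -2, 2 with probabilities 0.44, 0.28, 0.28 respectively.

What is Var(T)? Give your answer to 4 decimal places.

4.4576

E[T] = (-3)(0.44) + (-2)(0.28) + (2)(0.28) = -1.32
E[T²] = (-3)²(0.44) + (-2)²(0.28) + (2)²(0.28) = 6.2
Var(T) = E[T²] − (E[T])² = 6.2 − (-1.32)² = 4.4576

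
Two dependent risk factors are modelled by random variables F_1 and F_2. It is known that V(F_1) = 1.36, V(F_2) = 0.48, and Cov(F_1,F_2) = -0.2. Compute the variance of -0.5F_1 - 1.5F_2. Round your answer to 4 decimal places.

V(-0.5F_1 - 1.5F_2) = (-0.5)²·V(F_1) + (-1.5)²·V(F_2) + 2·(-0.5)·(-1.5)·Cov(F_1,F_2)
= 0.25·1.36 + 2.25·0.48 + 1.5·-0.2 = 1.12

1.1200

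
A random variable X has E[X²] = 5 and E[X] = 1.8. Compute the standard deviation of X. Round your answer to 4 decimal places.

1.3266

Var(X) = 5 − (1.8)² = 1.76
SD(X) = √1.76 ≈ 1.3266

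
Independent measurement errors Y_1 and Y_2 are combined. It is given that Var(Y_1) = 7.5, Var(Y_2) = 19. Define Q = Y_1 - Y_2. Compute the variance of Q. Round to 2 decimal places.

26.50

By independence, Var(Q) = (1)²Var(Y_1) + (-1)²Var(Y_2)
= (1)²·7.5 + (-1)²·19 = 26.5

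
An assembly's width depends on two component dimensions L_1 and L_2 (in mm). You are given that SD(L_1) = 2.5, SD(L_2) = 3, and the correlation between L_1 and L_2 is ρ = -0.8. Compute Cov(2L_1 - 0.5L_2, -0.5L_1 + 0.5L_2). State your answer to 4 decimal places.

-16.0000

var(L_1) = (2.5)² = 6.25;  var(L_2) = (3)² = 9
Cov(L_1,L_2) = ρ·SD(L_1)·SD(L_2) = -0.8·2.5·3 = -6
Cov(2L_1 - 0.5L_2, -0.5L_1 + 0.5L_2) = (2)(-0.5)var(L_1) + (-0.5)(0.5)var(L_2) + [(2)(0.5) + (-0.5)(-0.5)]Cov(L_1,L_2)
= -1·6.25 + -0.25·9 + 1.25·-6 = -16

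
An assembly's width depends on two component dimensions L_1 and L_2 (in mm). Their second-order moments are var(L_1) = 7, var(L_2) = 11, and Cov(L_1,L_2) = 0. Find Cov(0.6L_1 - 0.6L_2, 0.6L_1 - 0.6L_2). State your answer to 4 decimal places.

Cov(0.6L_1 - 0.6L_2, 0.6L_1 - 0.6L_2) = (0.6)(0.6)var(L_1) + (-0.6)(-0.6)var(L_2) + [(0.6)(-0.6) + (-0.6)(0.6)]Cov(L_1,L_2)
= 0.36·7 + 0.36·11 + -0.72·0 = 6.48

6.4800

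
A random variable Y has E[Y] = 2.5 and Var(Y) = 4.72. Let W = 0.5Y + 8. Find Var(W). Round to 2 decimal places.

1.18

Var(0.5Y + 8) = (0.5)²·Var(Y) = 0.25·4.72 = 1.18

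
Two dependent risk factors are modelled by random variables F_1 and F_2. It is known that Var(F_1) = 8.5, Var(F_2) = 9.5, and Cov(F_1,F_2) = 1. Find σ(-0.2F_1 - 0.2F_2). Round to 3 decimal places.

0.894

Var(-0.2F_1 - 0.2F_2) = (-0.2)²·Var(F_1) + (-0.2)²·Var(F_2) + 2·(-0.2)·(-0.2)·Cov(F_1,F_2)
= 0.04·8.5 + 0.04·9.5 + 0.08·1 = 0.8
σ(-0.2F_1 - 0.2F_2) = √0.8 ≈ 0.894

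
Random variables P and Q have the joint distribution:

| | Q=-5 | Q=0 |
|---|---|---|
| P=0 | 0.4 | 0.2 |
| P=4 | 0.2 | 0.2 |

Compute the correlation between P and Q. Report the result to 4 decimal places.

0.1667

E[P] = 1.6,  E[Q] = -3
E[PQ] = -4
Cov(P,Q) = E[PQ] − E[P]E[Q] = -4 − (1.6)(-3) = 0.8
var(P) = 3.84,  var(Q) = 6
ρ = 0.8 / √(3.84·6) ≈ 0.1667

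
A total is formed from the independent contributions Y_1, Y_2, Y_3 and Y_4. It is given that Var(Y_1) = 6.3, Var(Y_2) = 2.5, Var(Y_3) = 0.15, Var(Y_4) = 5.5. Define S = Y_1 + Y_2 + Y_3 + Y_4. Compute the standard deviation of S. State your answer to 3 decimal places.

By independence, Var(S) = (1)²Var(Y_1) + (1)²Var(Y_2) + (1)²Var(Y_3) + (1)²Var(Y_4)
= (1)²·6.3 + (1)²·2.5 + (1)²·0.15 + (1)²·5.5 = 14.45
sd(S) = √14.45 ≈ 3.801

3.801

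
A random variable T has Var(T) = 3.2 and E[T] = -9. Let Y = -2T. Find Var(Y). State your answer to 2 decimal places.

12.80

Var(-2T) = (-2)²·Var(T) = 4·3.2 = 12.8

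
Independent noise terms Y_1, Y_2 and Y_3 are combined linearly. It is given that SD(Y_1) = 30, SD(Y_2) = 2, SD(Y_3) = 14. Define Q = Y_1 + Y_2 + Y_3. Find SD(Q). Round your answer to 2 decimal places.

33.17

Var(Y_1) = 900, Var(Y_2) = 4, Var(Y_3) = 196
By independence, Var(Q) = (1)²Var(Y_1) + (1)²Var(Y_2) + (1)²Var(Y_3)
= (1)²·900 + (1)²·4 + (1)²·196 = 1100
SD(Q) = √1100 ≈ 33.17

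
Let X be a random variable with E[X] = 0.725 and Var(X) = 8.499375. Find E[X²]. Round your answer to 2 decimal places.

E[X²] = Var(X) + (E[X])² = 8.499375 + (0.725)² = 9.025

9.03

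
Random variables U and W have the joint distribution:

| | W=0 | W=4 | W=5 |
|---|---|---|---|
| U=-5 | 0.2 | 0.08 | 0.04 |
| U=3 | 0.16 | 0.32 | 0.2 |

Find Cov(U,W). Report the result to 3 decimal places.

3.008

E[U] = 0.44,  E[W] = 2.8
E[UW] = 4.24
Cov(U,W) = E[UW] − E[U]E[W] = 4.24 − (0.44)(2.8) = 3.008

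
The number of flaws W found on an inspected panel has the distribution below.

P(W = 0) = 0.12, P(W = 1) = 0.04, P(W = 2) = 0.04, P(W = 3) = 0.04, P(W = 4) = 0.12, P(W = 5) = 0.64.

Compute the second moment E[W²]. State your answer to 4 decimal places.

E[W²] = (0)²(0.12) + (1)²(0.04) + (2)²(0.04) + (3)²(0.04) + (4)²(0.12) + (5)²(0.64) = 18.48

18.4800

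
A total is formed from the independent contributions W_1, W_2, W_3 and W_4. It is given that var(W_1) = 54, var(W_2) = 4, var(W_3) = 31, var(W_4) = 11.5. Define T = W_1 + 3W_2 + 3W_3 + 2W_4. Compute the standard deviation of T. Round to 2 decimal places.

By independence, var(T) = (1)²var(W_1) + (3)²var(W_2) + (3)²var(W_3) + (2)²var(W_4)
= (1)²·54 + (3)²·4 + (3)²·31 + (2)²·11.5 = 415
sd(T) = √415 ≈ 20.37

20.37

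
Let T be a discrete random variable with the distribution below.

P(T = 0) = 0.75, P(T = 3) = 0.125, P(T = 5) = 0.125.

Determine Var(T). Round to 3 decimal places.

E[T] = (0)(0.75) + (3)(0.125) + (5)(0.125) = 1
E[T²] = (0)²(0.75) + (3)²(0.125) + (5)²(0.125) = 4.25
Var(T) = E[T²] − (E[T])² = 4.25 − (1)² = 3.25

3.250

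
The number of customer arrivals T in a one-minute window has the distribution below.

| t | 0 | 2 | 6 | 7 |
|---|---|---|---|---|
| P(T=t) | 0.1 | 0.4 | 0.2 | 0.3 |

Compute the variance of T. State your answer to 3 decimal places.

6.690

E[T] = (0)(0.1) + (2)(0.4) + (6)(0.2) + (7)(0.3) = 4.1
E[T²] = (0)²(0.1) + (2)²(0.4) + (6)²(0.2) + (7)²(0.3) = 23.5
Var(T) = E[T²] − (E[T])² = 23.5 − (4.1)² = 6.69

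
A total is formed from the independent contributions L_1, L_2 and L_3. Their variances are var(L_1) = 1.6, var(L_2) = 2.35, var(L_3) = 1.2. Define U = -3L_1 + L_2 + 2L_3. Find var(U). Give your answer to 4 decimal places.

21.5500

By independence, var(U) = (-3)²var(L_1) + (1)²var(L_2) + (2)²var(L_3)
= (-3)²·1.6 + (1)²·2.35 + (2)²·1.2 = 21.55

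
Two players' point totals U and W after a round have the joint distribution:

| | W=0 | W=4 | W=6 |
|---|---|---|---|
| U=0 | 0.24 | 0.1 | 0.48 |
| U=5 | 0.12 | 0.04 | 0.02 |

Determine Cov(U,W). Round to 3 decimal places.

-1.804

E[U] = 0.9,  E[W] = 3.56
E[UW] = 1.4
Cov(U,W) = E[UW] − E[U]E[W] = 1.4 − (0.9)(3.56) = -1.804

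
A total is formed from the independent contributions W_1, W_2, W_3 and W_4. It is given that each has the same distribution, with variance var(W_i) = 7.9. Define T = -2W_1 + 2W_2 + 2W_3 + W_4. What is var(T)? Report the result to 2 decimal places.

By independence, var(T) = (-2)²var(W_1) + (2)²var(W_2) + (2)²var(W_3) + (1)²var(W_4)
= (-2)²·7.9 + (2)²·7.9 + (2)²·7.9 + (1)²·7.9 = 102.7

102.70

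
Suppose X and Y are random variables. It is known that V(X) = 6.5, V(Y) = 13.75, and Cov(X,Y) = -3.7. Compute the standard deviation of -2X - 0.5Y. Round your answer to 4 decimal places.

4.6944

V(-2X - 0.5Y) = (-2)²·V(X) + (-0.5)²·V(Y) + 2·(-2)·(-0.5)·Cov(X,Y)
= 4·6.5 + 0.25·13.75 + 2·-3.7 = 22.0375
SD(-2X - 0.5Y) = √22.0375 ≈ 4.6944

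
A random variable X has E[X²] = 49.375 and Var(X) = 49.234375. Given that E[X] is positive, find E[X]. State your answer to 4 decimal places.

(E[X])² = E[X²] − Var(X) = 49.375 − 49.234375 = 0.140625
E[X] = √0.140625 = 0.375

0.3750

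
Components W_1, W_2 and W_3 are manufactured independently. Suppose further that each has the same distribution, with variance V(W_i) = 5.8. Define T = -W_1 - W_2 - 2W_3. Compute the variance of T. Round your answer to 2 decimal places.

By independence, V(T) = (-1)²V(W_1) + (-1)²V(W_2) + (-2)²V(W_3)
= (-1)²·5.8 + (-1)²·5.8 + (-2)²·5.8 = 34.8

34.80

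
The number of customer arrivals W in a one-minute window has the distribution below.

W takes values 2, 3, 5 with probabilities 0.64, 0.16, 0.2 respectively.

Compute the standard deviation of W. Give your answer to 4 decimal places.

E[W] = (2)(0.64) + (3)(0.16) + (5)(0.2) = 2.76
E[W²] = (2)²(0.64) + (3)²(0.16) + (5)²(0.2) = 9
V(W) = E[W²] − (E[W])² = 9 − (2.76)² = 1.3824
SD(W) = √1.3824 ≈ 1.1758

1.1758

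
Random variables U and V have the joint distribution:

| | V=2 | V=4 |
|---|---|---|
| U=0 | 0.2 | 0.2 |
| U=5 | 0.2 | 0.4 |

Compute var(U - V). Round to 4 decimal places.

6.1600

E[U] = 3,  E[V] = 3.2,  E[UV] = 10
var(U) = 15 − (3)² = 6;  var(V) = 11.2 − (3.2)² = 0.96
cov(U,V) = 10 − (3)(3.2) = 0.4
var(U - V) = (1)²·6 + (-1)²·0.96 + 2·(1)·(-1)·0.4 = 6.16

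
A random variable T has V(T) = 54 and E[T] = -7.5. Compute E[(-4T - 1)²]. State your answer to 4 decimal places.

E[-4T - 1] = -4·-7.5 − 1 = 29
V(-4T - 1) = (-4)²·54 = 864
E[(-4T - 1)²] = V((-4T - 1)) + (E[(-4T - 1)])² = 864 + (29)² = 1705

1705.0000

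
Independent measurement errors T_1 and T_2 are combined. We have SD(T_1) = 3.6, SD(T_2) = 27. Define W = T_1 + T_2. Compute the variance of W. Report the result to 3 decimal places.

Var(T_1) = 12.96, Var(T_2) = 729
By independence, Var(W) = (1)²Var(T_1) + (1)²Var(T_2)
= (1)²·12.96 + (1)²·729 = 741.96

741.960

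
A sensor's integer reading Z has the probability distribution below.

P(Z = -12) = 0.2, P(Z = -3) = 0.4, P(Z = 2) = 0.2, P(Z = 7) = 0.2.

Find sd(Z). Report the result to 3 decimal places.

6.306

E[Z] = (-12)(0.2) + (-3)(0.4) + (2)(0.2) + (7)(0.2) = -1.8
E[Z²] = (-12)²(0.2) + (-3)²(0.4) + (2)²(0.2) + (7)²(0.2) = 43
var(Z) = E[Z²] − (E[Z])² = 43 − (-1.8)² = 39.76
sd(Z) = √39.76 ≈ 6.306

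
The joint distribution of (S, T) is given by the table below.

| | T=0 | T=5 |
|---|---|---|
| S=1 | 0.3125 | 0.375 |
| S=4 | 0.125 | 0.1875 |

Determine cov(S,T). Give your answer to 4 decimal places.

0.1758

E[S] = 1.9375,  E[T] = 2.8125
E[ST] = 5.625
cov(S,T) = E[ST] − E[S]E[T] = 5.625 − (1.9375)(2.8125) = 0.17578125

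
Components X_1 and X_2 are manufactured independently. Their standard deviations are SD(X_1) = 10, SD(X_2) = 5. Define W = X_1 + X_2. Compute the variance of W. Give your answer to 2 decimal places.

var(X_1) = 100, var(X_2) = 25
By independence, var(W) = (1)²var(X_1) + (1)²var(X_2)
= (1)²·100 + (1)²·25 = 125

125.00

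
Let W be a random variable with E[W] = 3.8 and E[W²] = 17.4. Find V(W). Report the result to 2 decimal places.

V(W) = 17.4 − (3.8)² = 2.96

2.96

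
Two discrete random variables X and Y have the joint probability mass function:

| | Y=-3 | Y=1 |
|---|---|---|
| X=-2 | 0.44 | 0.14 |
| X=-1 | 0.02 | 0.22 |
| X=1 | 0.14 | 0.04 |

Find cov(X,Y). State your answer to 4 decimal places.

E[X] = -1.22,  E[Y] = -1.4
E[XY] = 1.82
cov(X,Y) = E[XY] − E[X]E[Y] = 1.82 − (-1.22)(-1.4) = 0.112

0.1120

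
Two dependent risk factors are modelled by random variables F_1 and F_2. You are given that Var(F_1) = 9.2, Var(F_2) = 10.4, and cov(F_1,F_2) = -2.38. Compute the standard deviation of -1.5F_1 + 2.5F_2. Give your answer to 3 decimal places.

Var(-1.5F_1 + 2.5F_2) = (-1.5)²·Var(F_1) + (2.5)²·Var(F_2) + 2·(-1.5)·(2.5)·cov(F_1,F_2)
= 2.25·9.2 + 6.25·10.4 + -7.5·-2.38 = 103.55
sd(-1.5F_1 + 2.5F_2) = √103.55 ≈ 10.176

10.176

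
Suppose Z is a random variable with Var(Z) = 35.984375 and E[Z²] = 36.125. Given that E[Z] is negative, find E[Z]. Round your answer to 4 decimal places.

-0.3750

(E[Z])² = E[Z²] − Var(Z) = 36.125 − 35.984375 = 0.140625
E[Z] = −√0.140625 = -0.375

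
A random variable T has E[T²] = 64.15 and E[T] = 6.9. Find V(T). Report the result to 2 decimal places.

V(T) = 64.15 − (6.9)² = 16.54

16.54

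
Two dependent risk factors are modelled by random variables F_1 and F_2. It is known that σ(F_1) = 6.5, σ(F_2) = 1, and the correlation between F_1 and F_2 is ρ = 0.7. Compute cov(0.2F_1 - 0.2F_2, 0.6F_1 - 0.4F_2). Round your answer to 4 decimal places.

V(F_1) = (6.5)² = 42.25;  V(F_2) = (1)² = 1
cov(F_1,F_2) = ρ·σ(F_1)·σ(F_2) = 0.7·6.5·1 = 4.55
cov(0.2F_1 - 0.2F_2, 0.6F_1 - 0.4F_2) = (0.2)(0.6)V(F_1) + (-0.2)(-0.4)V(F_2) + [(0.2)(-0.4) + (-0.2)(0.6)]cov(F_1,F_2)
= 0.12·42.25 + 0.08·1 + -0.2·4.55 = 4.24

4.2400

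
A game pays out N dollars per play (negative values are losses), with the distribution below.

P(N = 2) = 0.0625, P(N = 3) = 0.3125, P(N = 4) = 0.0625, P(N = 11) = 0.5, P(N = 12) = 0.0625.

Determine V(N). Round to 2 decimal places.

16.37

E[N] = (2)(0.0625) + (3)(0.3125) + (4)(0.0625) + (11)(0.5) + (12)(0.0625) = 7.5625
E[N²] = (2)²(0.0625) + (3)²(0.3125) + (4)²(0.0625) + (11)²(0.5) + (12)²(0.0625) = 73.5625
V(N) = E[N²] − (E[N])² = 73.5625 − (7.5625)² = 16.37109375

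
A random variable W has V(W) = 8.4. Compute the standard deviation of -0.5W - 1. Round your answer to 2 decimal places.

V(-0.5W - 1) = (-0.5)²·8.4 = 2.1
SD(-0.5W - 1) = √2.1 ≈ 1.45

1.45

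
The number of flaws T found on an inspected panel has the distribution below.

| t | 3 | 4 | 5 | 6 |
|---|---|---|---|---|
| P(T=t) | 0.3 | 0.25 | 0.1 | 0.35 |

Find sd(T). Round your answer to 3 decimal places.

E[T] = (3)(0.3) + (4)(0.25) + (5)(0.1) + (6)(0.35) = 4.5
E[T²] = (3)²(0.3) + (4)²(0.25) + (5)²(0.1) + (6)²(0.35) = 21.8
Var(T) = E[T²] − (E[T])² = 21.8 − (4.5)² = 1.55
sd(T) = √1.55 ≈ 1.245

1.245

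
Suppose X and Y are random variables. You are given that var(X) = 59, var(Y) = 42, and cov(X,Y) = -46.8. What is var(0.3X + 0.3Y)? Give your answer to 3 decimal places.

var(0.3X + 0.3Y) = (0.3)²·var(X) + (0.3)²·var(Y) + 2·(0.3)·(0.3)·cov(X,Y)
= 0.09·59 + 0.09·42 + 0.18·-46.8 = 0.666

0.666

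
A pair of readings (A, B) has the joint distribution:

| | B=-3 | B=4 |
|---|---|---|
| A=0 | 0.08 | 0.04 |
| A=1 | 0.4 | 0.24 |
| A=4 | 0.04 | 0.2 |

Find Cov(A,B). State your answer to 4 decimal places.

1.9040

E[A] = 1.6,  E[B] = 0.36
E[AB] = 2.48
Cov(A,B) = E[AB] − E[A]E[B] = 2.48 − (1.6)(0.36) = 1.904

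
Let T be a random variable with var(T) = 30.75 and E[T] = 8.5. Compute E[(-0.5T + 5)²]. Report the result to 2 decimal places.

8.25

E[-0.5T + 5] = -0.5·8.5 + 5 = 0.75
var(-0.5T + 5) = (-0.5)²·30.75 = 7.6875
E[(-0.5T + 5)²] = var((-0.5T + 5)) + (E[(-0.5T + 5)])² = 7.6875 + (0.75)² = 8.25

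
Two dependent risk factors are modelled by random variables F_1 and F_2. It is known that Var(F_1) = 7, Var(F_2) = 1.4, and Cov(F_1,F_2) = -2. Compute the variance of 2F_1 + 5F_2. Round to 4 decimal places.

Var(2F_1 + 5F_2) = (2)²·Var(F_1) + (5)²·Var(F_2) + 2·(2)·(5)·Cov(F_1,F_2)
= 4·7 + 25·1.4 + 20·-2 = 23

23.0000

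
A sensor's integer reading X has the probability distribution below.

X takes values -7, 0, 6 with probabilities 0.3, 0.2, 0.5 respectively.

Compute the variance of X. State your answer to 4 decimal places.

E[X] = (-7)(0.3) + (0)(0.2) + (6)(0.5) = 0.9
E[X²] = (-7)²(0.3) + (0)²(0.2) + (6)²(0.5) = 32.7
Var(X) = E[X²] − (E[X])² = 32.7 − (0.9)² = 31.89

31.8900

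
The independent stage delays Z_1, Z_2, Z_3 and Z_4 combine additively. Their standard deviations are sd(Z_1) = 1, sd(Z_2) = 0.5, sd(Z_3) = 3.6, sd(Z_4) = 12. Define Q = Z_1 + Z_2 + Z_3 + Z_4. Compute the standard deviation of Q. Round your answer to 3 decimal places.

var(Z_1) = 1, var(Z_2) = 0.25, var(Z_3) = 12.96, var(Z_4) = 144
By independence, var(Q) = (1)²var(Z_1) + (1)²var(Z_2) + (1)²var(Z_3) + (1)²var(Z_4)
= (1)²·1 + (1)²·0.25 + (1)²·12.96 + (1)²·144 = 158.21
sd(Q) = √158.21 ≈ 12.578

12.578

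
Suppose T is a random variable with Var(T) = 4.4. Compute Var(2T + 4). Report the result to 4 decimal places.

Var(2T + 4) = (2)²·Var(T) = 4·4.4 = 17.6

17.6000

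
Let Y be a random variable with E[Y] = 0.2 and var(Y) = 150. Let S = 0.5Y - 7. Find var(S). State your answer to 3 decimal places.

37.500

var(0.5Y - 7) = (0.5)²·var(Y) = 0.25·150 = 37.5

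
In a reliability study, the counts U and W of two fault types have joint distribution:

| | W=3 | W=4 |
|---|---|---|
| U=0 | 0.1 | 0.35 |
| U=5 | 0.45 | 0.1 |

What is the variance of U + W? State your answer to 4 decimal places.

4.9600

E[U] = 2.75,  E[W] = 3.45,  E[UW] = 8.75
V(U) = 13.75 − (2.75)² = 6.1875;  V(W) = 12.15 − (3.45)² = 0.2475
Cov(U,W) = 8.75 − (2.75)(3.45) = -0.7375
V(U + W) = (1)²·6.1875 + (1)²·0.2475 + 2·(1)·(1)·-0.7375 = 4.96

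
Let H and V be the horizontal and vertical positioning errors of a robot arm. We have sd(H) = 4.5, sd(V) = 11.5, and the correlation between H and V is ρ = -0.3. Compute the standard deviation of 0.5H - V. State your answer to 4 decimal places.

12.3627

var(H) = (4.5)² = 20.25;  var(V) = (11.5)² = 132.25
Cov(H,V) = ρ·sd(H)·sd(V) = -0.3·4.5·11.5 = -15.525
var(0.5H - V) = (0.5)²·var(H) + (-1)²·var(V) + 2·(0.5)·(-1)·Cov(H,V)
= 0.25·20.25 + 1·132.25 + -1·-15.525 = 152.8375
sd(0.5H - V) = √152.8375 ≈ 12.3627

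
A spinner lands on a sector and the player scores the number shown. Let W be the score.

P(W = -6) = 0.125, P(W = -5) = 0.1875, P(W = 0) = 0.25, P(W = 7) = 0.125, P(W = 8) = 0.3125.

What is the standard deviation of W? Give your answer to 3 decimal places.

5.698

E[W] = (-6)(0.125) + (-5)(0.1875) + (0)(0.25) + (7)(0.125) + (8)(0.3125) = 1.6875
E[W²] = (-6)²(0.125) + (-5)²(0.1875) + (0)²(0.25) + (7)²(0.125) + (8)²(0.3125) = 35.3125
Var(W) = E[W²] − (E[W])² = 35.3125 − (1.6875)² = 32.46484375
SD(W) = √32.46484375 ≈ 5.698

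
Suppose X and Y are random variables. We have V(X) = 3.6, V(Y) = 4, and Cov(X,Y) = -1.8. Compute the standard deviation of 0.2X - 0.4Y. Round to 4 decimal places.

1.0354

V(0.2X - 0.4Y) = (0.2)²·V(X) + (-0.4)²·V(Y) + 2·(0.2)·(-0.4)·Cov(X,Y)
= 0.04·3.6 + 0.16·4 + -0.16·-1.8 = 1.072
SD(0.2X - 0.4Y) = √1.072 ≈ 1.0354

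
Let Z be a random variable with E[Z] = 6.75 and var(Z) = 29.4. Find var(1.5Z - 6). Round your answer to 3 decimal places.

var(1.5Z - 6) = (1.5)²·var(Z) = 2.25·29.4 = 66.15

66.150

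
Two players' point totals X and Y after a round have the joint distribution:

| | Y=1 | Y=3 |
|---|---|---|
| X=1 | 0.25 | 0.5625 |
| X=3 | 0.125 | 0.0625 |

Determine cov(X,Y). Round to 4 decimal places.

E[X] = 1.375,  E[Y] = 2.25
E[XY] = 2.875
cov(X,Y) = E[XY] − E[X]E[Y] = 2.875 − (1.375)(2.25) = -0.21875

-0.2188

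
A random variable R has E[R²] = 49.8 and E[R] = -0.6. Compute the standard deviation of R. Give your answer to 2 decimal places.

7.03

V(R) = 49.8 − (-0.6)² = 49.44
σ(R) = √49.44 ≈ 7.03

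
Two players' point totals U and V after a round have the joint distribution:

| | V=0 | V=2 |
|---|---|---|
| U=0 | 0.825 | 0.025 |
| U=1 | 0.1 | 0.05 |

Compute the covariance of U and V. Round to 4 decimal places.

0.0775

E[U] = 0.15,  E[V] = 0.15
E[UV] = 0.1
cov(U,V) = E[UV] − E[U]E[V] = 0.1 − (0.15)(0.15) = 0.0775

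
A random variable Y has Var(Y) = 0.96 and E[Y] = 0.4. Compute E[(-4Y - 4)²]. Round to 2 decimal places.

E[-4Y - 4] = -4·0.4 − 4 = -5.6
Var(-4Y - 4) = (-4)²·0.96 = 15.36
E[(-4Y - 4)²] = Var((-4Y - 4)) + (E[(-4Y - 4)])² = 15.36 + (-5.6)² = 46.72

46.72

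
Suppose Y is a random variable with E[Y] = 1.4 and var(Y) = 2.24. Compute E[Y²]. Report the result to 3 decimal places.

E[Y²] = var(Y) + (E[Y])² = 2.24 + (1.4)² = 4.2

4.200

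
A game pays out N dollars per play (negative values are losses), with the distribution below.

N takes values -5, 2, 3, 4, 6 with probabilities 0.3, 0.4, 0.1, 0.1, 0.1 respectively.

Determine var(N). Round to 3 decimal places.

14.840

E[N] = (-5)(0.3) + (2)(0.4) + (3)(0.1) + (4)(0.1) + (6)(0.1) = 0.6
E[N²] = (-5)²(0.3) + (2)²(0.4) + (3)²(0.1) + (4)²(0.1) + (6)²(0.1) = 15.2
var(N) = E[N²] − (E[N])² = 15.2 − (0.6)² = 14.84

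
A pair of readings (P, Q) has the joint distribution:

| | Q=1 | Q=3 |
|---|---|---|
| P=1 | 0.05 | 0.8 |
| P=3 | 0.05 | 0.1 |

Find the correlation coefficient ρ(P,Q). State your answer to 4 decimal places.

E[P] = 1.3,  E[Q] = 2.8
E[PQ] = 3.5
Cov(P,Q) = E[PQ] − E[P]E[Q] = 3.5 − (1.3)(2.8) = -0.14
Var(P) = 0.51,  Var(Q) = 0.36
ρ = -0.14 / √(0.51·0.36) ≈ -0.3267

-0.3267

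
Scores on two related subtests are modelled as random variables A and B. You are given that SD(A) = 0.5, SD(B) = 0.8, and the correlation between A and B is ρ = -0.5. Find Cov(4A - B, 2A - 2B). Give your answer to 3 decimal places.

5.280

Var(A) = (0.5)² = 0.25;  Var(B) = (0.8)² = 0.64
Cov(A,B) = ρ·SD(A)·SD(B) = -0.5·0.5·0.8 = -0.2
Cov(4A - B, 2A - 2B) = (4)(2)Var(A) + (-1)(-2)Var(B) + [(4)(-2) + (-1)(2)]Cov(A,B)
= 8·0.25 + 2·0.64 + -10·-0.2 = 5.28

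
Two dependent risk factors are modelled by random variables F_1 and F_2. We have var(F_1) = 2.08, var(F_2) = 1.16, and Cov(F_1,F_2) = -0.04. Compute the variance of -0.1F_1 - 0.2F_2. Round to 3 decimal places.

var(-0.1F_1 - 0.2F_2) = (-0.1)²·var(F_1) + (-0.2)²·var(F_2) + 2·(-0.1)·(-0.2)·Cov(F_1,F_2)
= 0.01·2.08 + 0.04·1.16 + 0.04·-0.04 = 0.0656

0.066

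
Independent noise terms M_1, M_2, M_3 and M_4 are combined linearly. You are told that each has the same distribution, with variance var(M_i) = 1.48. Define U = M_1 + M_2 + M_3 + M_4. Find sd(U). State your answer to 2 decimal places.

2.43

By independence, var(U) = (1)²var(M_1) + (1)²var(M_2) + (1)²var(M_3) + (1)²var(M_4)
= (1)²·1.48 + (1)²·1.48 + (1)²·1.48 + (1)²·1.48 = 5.92
sd(U) = √5.92 ≈ 2.43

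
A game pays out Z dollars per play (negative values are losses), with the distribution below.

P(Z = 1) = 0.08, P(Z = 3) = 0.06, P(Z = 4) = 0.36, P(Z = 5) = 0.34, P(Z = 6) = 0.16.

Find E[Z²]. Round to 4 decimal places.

20.6400

E[Z²] = (1)²(0.08) + (3)²(0.06) + (4)²(0.36) + (5)²(0.34) + (6)²(0.16) = 20.64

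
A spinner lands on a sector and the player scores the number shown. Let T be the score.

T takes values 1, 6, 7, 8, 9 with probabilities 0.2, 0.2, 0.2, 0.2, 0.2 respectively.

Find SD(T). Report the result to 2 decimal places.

E[T] = (1)(0.2) + (6)(0.2) + (7)(0.2) + (8)(0.2) + (9)(0.2) = 6.2
E[T²] = (1)²(0.2) + (6)²(0.2) + (7)²(0.2) + (8)²(0.2) + (9)²(0.2) = 46.2
var(T) = E[T²] − (E[T])² = 46.2 − (6.2)² = 7.76
SD(T) = √7.76 ≈ 2.79

2.79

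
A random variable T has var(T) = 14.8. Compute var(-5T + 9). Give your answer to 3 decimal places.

370.000

var(-5T + 9) = (-5)²·var(T) = 25·14.8 = 370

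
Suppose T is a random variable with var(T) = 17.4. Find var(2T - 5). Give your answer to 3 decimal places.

69.600

var(2T - 5) = (2)²·var(T) = 4·17.4 = 69.6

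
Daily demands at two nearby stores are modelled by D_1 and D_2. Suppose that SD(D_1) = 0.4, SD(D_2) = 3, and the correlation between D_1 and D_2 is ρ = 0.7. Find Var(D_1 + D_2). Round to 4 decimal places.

Var(D_1) = (0.4)² = 0.16;  Var(D_2) = (3)² = 9
Cov(D_1,D_2) = ρ·SD(D_1)·SD(D_2) = 0.7·0.4·3 = 0.84
Var(D_1 + D_2) = (1)²·Var(D_1) + (1)²·Var(D_2) + 2·(1)·(1)·Cov(D_1,D_2)
= 1·0.16 + 1·9 + 2·0.84 = 10.84

10.8400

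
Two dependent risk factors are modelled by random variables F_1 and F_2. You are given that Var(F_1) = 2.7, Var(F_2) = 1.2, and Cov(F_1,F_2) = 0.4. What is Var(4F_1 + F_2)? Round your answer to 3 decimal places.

Var(4F_1 + F_2) = (4)²·Var(F_1) + (1)²·Var(F_2) + 2·(4)·(1)·Cov(F_1,F_2)
= 16·2.7 + 1·1.2 + 8·0.4 = 47.6

47.600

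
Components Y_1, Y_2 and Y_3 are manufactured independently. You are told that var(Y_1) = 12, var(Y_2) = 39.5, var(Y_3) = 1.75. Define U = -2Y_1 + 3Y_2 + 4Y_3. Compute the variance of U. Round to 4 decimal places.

By independence, var(U) = (-2)²var(Y_1) + (3)²var(Y_2) + (4)²var(Y_3)
= (-2)²·12 + (3)²·39.5 + (4)²·1.75 = 431.5

431.5000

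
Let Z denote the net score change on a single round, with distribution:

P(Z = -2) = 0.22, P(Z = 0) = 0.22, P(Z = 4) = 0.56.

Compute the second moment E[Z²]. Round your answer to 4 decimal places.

E[Z²] = (-2)²(0.22) + (0)²(0.22) + (4)²(0.56) = 9.84

9.8400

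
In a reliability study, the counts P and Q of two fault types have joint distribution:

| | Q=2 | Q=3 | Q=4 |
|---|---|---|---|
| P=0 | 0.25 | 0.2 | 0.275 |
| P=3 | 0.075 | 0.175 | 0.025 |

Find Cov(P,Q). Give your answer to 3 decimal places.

-0.129

E[P] = 0.825,  E[Q] = 2.975
E[PQ] = 2.325
Cov(P,Q) = E[PQ] − E[P]E[Q] = 2.325 − (0.825)(2.975) = -0.129375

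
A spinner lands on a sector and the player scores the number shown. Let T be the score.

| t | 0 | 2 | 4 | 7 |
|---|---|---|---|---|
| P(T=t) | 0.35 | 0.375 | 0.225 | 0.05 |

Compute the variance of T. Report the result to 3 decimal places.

E[T] = (0)(0.35) + (2)(0.375) + (4)(0.225) + (7)(0.05) = 2
E[T²] = (0)²(0.35) + (2)²(0.375) + (4)²(0.225) + (7)²(0.05) = 7.55
var(T) = E[T²] − (E[T])² = 7.55 − (2)² = 3.55

3.550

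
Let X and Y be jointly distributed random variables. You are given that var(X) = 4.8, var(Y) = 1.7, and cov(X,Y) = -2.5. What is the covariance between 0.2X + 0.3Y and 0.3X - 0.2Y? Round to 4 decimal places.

0.0610

cov(0.2X + 0.3Y, 0.3X - 0.2Y) = (0.2)(0.3)var(X) + (0.3)(-0.2)var(Y) + [(0.2)(-0.2) + (0.3)(0.3)]cov(X,Y)
= 0.06·4.8 + -0.06·1.7 + 0.05·-2.5 = 0.061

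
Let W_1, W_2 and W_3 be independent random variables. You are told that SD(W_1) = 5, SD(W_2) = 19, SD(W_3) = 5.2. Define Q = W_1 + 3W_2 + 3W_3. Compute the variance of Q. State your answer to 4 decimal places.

Var(W_1) = 25, Var(W_2) = 361, Var(W_3) = 27.04
By independence, Var(Q) = (1)²Var(W_1) + (3)²Var(W_2) + (3)²Var(W_3)
= (1)²·25 + (3)²·361 + (3)²·27.04 = 3517.36

3517.3600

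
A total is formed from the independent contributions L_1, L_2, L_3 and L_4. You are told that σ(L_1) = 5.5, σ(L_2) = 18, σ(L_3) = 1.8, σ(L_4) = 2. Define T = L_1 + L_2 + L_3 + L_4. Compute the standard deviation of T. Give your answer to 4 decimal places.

V(L_1) = 30.25, V(L_2) = 324, V(L_3) = 3.24, V(L_4) = 4
By independence, V(T) = (1)²V(L_1) + (1)²V(L_2) + (1)²V(L_3) + (1)²V(L_4)
= (1)²·30.25 + (1)²·324 + (1)²·3.24 + (1)²·4 = 361.49
σ(T) = √361.49 ≈ 19.0129

19.0129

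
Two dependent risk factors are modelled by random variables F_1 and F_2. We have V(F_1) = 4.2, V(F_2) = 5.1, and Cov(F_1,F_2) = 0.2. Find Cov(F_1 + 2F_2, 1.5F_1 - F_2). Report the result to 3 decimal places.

-3.500

Cov(F_1 + 2F_2, 1.5F_1 - F_2) = (1)(1.5)V(F_1) + (2)(-1)V(F_2) + [(1)(-1) + (2)(1.5)]Cov(F_1,F_2)
= 1.5·4.2 + -2·5.1 + 2·0.2 = -3.5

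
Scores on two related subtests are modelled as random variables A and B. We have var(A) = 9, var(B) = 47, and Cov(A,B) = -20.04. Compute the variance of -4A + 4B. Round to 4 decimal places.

1537.2800

var(-4A + 4B) = (-4)²·var(A) + (4)²·var(B) + 2·(-4)·(4)·Cov(A,B)
= 16·9 + 16·47 + -32·-20.04 = 1537.28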